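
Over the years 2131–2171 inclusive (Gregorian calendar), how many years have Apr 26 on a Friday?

Track Apr 26's weekday year by year (advancing +1, or +2 across a Feb 29):
  2131: Thu  2132: Sat (+2)  2133: Sun (+1)  2134: Mon (+1)  2135: Tue (+1)
  2136: Thu (+2)  2137: Fri (+1) ✓  2138: Sat (+1)  2139: Sun (+1)  2140: Tue (+2)
  2141: Wed (+1)  2142: Thu (+1)  2143: Fri (+1) ✓  2144: Sun (+2)  … (13 more years) …
  2158: Wed (+1)  2159: Thu (+1)  2160: Sat (+2)  2161: Sun (+1)  2162: Mon (+1)
  2163: Tue (+1)  2164: Thu (+2)  2165: Fri (+1) ✓  2166: Sat (+1)  2167: Sun (+1)
  2168: Tue (+2)  2169: Wed (+1)  2170: Thu (+1)  2171: Fri (+1) ✓
Friday years: 2137, 2143, 2148, 2154, 2165, 2171 — 6 in total.

6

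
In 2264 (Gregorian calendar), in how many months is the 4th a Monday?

3

Check the 4th of each month of 2264: Jan 4: Mon, Feb 4: Thu, Mar 4: Fri, Apr 4: Mon, May 4: Wed, Jun 4: Sat, Jul 4: Mon, Aug 4: Thu, Sep 4: Sun, Oct 4: Tue, Nov 4: Fri, Dec 4: Sun.
Monday occurs in January, April, July — 3 months.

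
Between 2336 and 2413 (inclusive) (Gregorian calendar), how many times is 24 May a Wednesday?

Track 24 May's weekday year by year (advancing +1, or +2 across a Feb 29):
  2336: Sun  2337: Mon (+1)  2338: Tue (+1)  2339: Wed (+1) ✓  2340: Fri (+2)
  2341: Sat (+1)  2342: Sun (+1)  2343: Mon (+1)  2344: Wed (+2) ✓  2345: Thu (+1)
  2346: Fri (+1)  2347: Sat (+1)  2348: Mon (+2)  2349: Tue (+1)  … (50 more years) …
  2400: Wed (+2) ✓  2401: Thu (+1)  2402: Fri (+1)  2403: Sat (+1)  2404: Mon (+2)
  2405: Tue (+1)  2406: Wed (+1) ✓  2407: Thu (+1)  2408: Sat (+2)  2409: Sun (+1)
  2410: Mon (+1)  2411: Tue (+1)  2412: Thu (+2)  2413: Fri (+1)
Wednesday years: 2339, 2344, 2350, 2361, 2367, 2372, 2378, 2389, 2395, 2400, 2406 — 11 in total.

11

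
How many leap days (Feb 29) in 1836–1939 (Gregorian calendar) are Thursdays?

3

Leap years in 1836–1939: 25 of them.
Feb 29 weekday advances by 5 (mod 7) from one leap year to the next four years later (or differs when a century non-leap intervenes).
Leap-day weekdays: 1836:Mon 1840:Sat 1844:Thu✓ 1848:Tue 1852:Sun 1856:Fri 1860:Wed 1864:Mon 1868:Sat 1872:Thu✓ 1876:Tue 1880:Sun 1884:Fri 1888:Wed 1892:Mon 1896:Sat 1904:Mon 1908:Sat 1912:Thu✓ 1916:Tue 1920:Sun 1924:Fri 1928:Wed 1932:Mon 1936:Sat
Thursday: 1844, 1872, 1912 → 3.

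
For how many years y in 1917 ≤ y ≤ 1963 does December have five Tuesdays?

20

December has 31 days; it has five Tuesdays when Tuesday falls among the first (month-length − 28) days — i.e. when December 1 is one of Tuesday/Monday/Sunday.
December 1 by year: 1917:Sat 1918:Sun✓ 1919:Mon✓ 1920:Wed 1921:Thu 1922:Fri 1923:Sat 1924:Mon✓ 1925:Tue✓ 1926:Wed 1927:Thu 1928:Sat 1929:Sun✓ 1930:Mon✓ 1931:Tue✓ …(17 more)… 1949:Thu 1950:Fri 1951:Sat 1952:Mon✓ 1953:Tue✓ 1954:Wed 1955:Thu 1956:Sat 1957:Sun✓ 1958:Mon✓ 1959:Tue✓ 1960:Thu 1961:Fri 1962:Sat 1963:Sun✓
Years with five Tuesdays: 1918, 1919, 1924, 1925, 1929, 1930, 1931, 1935, 1936, 1940, 1941, 1942, 1946, 1947, 1952, 1953, 1957, 1958, 1959, 1963 → 20.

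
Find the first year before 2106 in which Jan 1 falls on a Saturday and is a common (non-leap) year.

Jan 1 advances by 2 weekdays after a leap year and by 1 after a common year.
2106: Jan 1 is Friday.
2105: Thursday
2104: Tuesday (leap)
2103: Monday
2102: Sunday
2101: Saturday
2101 begins on a Saturday and is a common year.

2101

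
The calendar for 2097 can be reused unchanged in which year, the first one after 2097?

2109

Two years share a calendar iff Jan 1 falls on the same weekday and both are leap or both are common. 2097: Jan 1 is Tuesday, common year.
2098: Jan 1 Wednesday, common
2099: Jan 1 Thursday, common
2100: Jan 1 Friday, common
2101: Jan 1 Saturday, common
2102: Jan 1 Sunday, common
2103: Jan 1 Monday, common
2104: Jan 1 Tuesday, leap
2105: Jan 1 Thursday, common
2106: Jan 1 Friday, common
2107: Jan 1 Saturday, common
2108: Jan 1 Sunday, leap
2109: Jan 1 Tuesday, common
2109 matches on both conditions.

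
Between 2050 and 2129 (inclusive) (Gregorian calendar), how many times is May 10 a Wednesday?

Track May 10's weekday year by year (advancing +1, or +2 across a Feb 29):
  2050: Tue  2051: Wed (+1) ✓  2052: Fri (+2)  2053: Sat (+1)  2054: Sun (+1)
  2055: Mon (+1)  2056: Wed (+2) ✓  2057: Thu (+1)  2058: Fri (+1)  2059: Sat (+1)
  2060: Mon (+2)  2061: Tue (+1)  2062: Wed (+1) ✓  2063: Thu (+1)  … (52 more years) …
  2116: Sun (+2)  2117: Mon (+1)  2118: Tue (+1)  2119: Wed (+1) ✓  2120: Fri (+2)
  2121: Sat (+1)  2122: Sun (+1)  2123: Mon (+1)  2124: Wed (+2) ✓  2125: Thu (+1)
  2126: Fri (+1)  2127: Sat (+1)  2128: Mon (+2)  2129: Tue (+1)
Wednesday years: 2051, 2056, 2062, 2073, 2079, 2084, 2090, 2102, 2113, 2119, 2124 — 11 in total.

11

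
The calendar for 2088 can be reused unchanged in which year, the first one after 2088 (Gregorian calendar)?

Two years share a calendar iff Jan 1 falls on the same weekday and both are leap or both are common. 2088: Jan 1 is Thursday, leap year.
2089: Jan 1 Saturday, common
2090: Jan 1 Sunday, common
2091: Jan 1 Monday, common
2092: Jan 1 Tuesday, leap
2093: Jan 1 Thursday, common
2094: Jan 1 Friday, common
2095: Jan 1 Saturday, common
2096: Jan 1 Sunday, leap
2097: Jan 1 Tuesday, common
2098: Jan 1 Wednesday, common
2099: Jan 1 Thursday, common
2100: Jan 1 Friday, common
2101: Jan 1 Saturday, common
2102: Jan 1 Sunday, common
2103: Jan 1 Monday, common
2104: Jan 1 Tuesday, leap
2105: Jan 1 Thursday, common
2106: Jan 1 Friday, common
2107: Jan 1 Saturday, common
2108: Jan 1 Sunday, leap
2109: Jan 1 Tuesday, common
2110: Jan 1 Wednesday, common
2111: Jan 1 Thursday, common
2112: Jan 1 Friday, leap
2113: Jan 1 Sunday, common
2114: Jan 1 Monday, common
2115: Jan 1 Tuesday, common
2116: Jan 1 Wednesday, leap
2117: Jan 1 Friday, common
2118: Jan 1 Saturday, common
2119: Jan 1 Sunday, common
2120: Jan 1 Monday, leap
2121: Jan 1 Wednesday, common
2122: Jan 1 Thursday, common
2123: Jan 1 Friday, common
2124: Jan 1 Saturday, leap
2125: Jan 1 Monday, common
2126: Jan 1 Tuesday, common
2127: Jan 1 Wednesday, common
2128: Jan 1 Thursday, leap
2128 matches on both conditions.

2128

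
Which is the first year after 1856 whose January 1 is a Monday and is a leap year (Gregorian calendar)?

Jan 1 advances by 2 weekdays after a leap year and by 1 after a common year.
1856: Jan 1 is Tuesday (leap).
1857: Thursday
1858: Friday
1859: Saturday
1860: Sunday (leap)
1861: Tuesday
1862: Wednesday
1863: Thursday
1864: Friday (leap)
1865: Sunday
1866: Monday
1867: Tuesday
1868: Wednesday (leap)
1869: Friday
1870: Saturday
1871: Sunday
1872: Monday (leap)
1872 begins on a Monday and is a leap year.

1872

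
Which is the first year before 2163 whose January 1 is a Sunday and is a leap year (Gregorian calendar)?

2136

Jan 1 advances by 2 weekdays after a leap year and by 1 after a common year.
2163: Jan 1 is Saturday.
2162: Friday
2161: Thursday
2160: Tuesday (leap)
2159: Monday
2158: Sunday
2157: Saturday
2156: Thursday (leap)
2155: Wednesday
2154: Tuesday
2153: Monday
2152: Saturday (leap)
2151: Friday
2150: Thursday
2149: Wednesday
2148: Monday (leap)
2147: Sunday
2146: Saturday
2145: Friday
2144: Wednesday (leap)
2143: Tuesday
2142: Monday
2141: Sunday
2140: Friday (leap)
2139: Thursday
2138: Wednesday
2137: Tuesday
2136: Sunday (leap)
2136 begins on a Sunday and is a leap year.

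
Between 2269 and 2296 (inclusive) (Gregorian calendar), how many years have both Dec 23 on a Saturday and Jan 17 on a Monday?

1

Check each year's weekday for Dec 23 and Jan 17:
  2269: Thu/Sun  2270: Fri/Mon  2271: Sat/Tue  2272: Mon/Wed  2273: Tue/Fri  2274: Wed/Sat  2275: Thu/Sun  2276: Sat/Mon ✓  2277: Sun/Wed  2278: Mon/Thu  2279: Tue/Fri  2280: Thu/Sat  2281: Fri/Mon  2282: Sat/Tue  2283: Sun/Wed  2284: Tue/Thu  2285: Wed/Sat  2286: Thu/Sun  2287: Fri/Mon  2288: Sun/Tue  2289: Mon/Thu  2290: Tue/Fri  2291: Wed/Sat  2292: Fri/Sun  2293: Sat/Tue  2294: Sun/Wed  2295: Mon/Thu  2296: Wed/Fri
Both conditions hold in: 2276 — 1.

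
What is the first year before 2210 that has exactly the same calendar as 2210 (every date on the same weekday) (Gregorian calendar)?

2198

Two years share a calendar iff Jan 1 falls on the same weekday and both are leap or both are common. 2210: Jan 1 is Monday, common year.
2209: Jan 1 Sunday, common
2208: Jan 1 Friday, leap
2207: Jan 1 Thursday, common
2206: Jan 1 Wednesday, common
2205: Jan 1 Tuesday, common
2204: Jan 1 Sunday, leap
2203: Jan 1 Saturday, common
2202: Jan 1 Friday, common
2201: Jan 1 Thursday, common
2200: Jan 1 Wednesday, common
2199: Jan 1 Tuesday, common
2198: Jan 1 Monday, common
2198 matches on both conditions.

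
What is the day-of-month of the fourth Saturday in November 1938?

26

November 1, 1938 is a Tuesday, so the first Saturday is the 5th.
The fourth Saturday is 5 + 21 = 26.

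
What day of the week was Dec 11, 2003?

Thursday

January 1, 2003 is a Wednesday.
December 11 is day 345 of the year, i.e. 344 days after Jan 1.
344 mod 7 = 1, so advance 1 weekday from Wednesday: Thursday.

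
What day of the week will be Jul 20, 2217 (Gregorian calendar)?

Sunday

January 1, 2217 is a Wednesday.
July 20 is day 201 of the year, i.e. 200 days after Jan 1.
200 mod 7 = 4, so advance 4 weekdays from Wednesday: Sunday.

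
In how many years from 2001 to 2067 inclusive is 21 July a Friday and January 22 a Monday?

0

Check each year's weekday for 21 July and January 22:
  2001: Sat/Mon  2002: Sun/Tue  2003: Mon/Wed  2004: Wed/Thu  2005: Thu/Sat  2006: Fri/Sun  2007: Sat/Mon  2008: Mon/Tue  2009: Tue/Thu  2010: Wed/Fri  2011: Thu/Sat  2012: Sat/Sun  2013: Sun/Tue  2014: Mon/Wed  …(39 more)…  2054: Tue/Thu  2055: Wed/Fri  2056: Fri/Sat  2057: Sat/Mon  2058: Sun/Tue  2059: Mon/Wed  2060: Wed/Thu  2061: Thu/Sat  2062: Fri/Sun  2063: Sat/Mon  2064: Mon/Tue  2065: Tue/Thu  2066: Wed/Fri  2067: Thu/Sat
Both conditions hold in: no year — 0.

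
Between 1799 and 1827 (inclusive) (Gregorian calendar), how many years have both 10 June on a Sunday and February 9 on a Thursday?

1

Check each year's weekday for 10 June and February 9:
  1799: Mon/Sat  1800: Tue/Sun  1801: Wed/Mon  1802: Thu/Tue  1803: Fri/Wed  1804: Sun/Thu ✓  1805: Mon/Sat  1806: Tue/Sun  1807: Wed/Mon  1808: Fri/Tue  1809: Sat/Thu  1810: Sun/Fri  1811: Mon/Sat  1812: Wed/Sun  1813: Thu/Tue  1814: Fri/Wed  1815: Sat/Thu  1816: Mon/Fri  1817: Tue/Sun  1818: Wed/Mon  1819: Thu/Tue  1820: Sat/Wed  1821: Sun/Fri  1822: Mon/Sat  1823: Tue/Sun  1824: Thu/Mon  1825: Fri/Wed  1826: Sat/Thu  1827: Sun/Fri
Both conditions hold in: 1804 — 1.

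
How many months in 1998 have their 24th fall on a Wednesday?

1

Check the 24th of each month of 1998: Jan 24: Sat, Feb 24: Tue, Mar 24: Tue, Apr 24: Fri, May 24: Sun, Jun 24: Wed, Jul 24: Fri, Aug 24: Mon, Sep 24: Thu, Oct 24: Sat, Nov 24: Tue, Dec 24: Thu.
Wednesday occurs in June — 1 month.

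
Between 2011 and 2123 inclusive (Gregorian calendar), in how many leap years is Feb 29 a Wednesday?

Leap years in 2011–2123: 27 of them.
Feb 29 weekday advances by 5 (mod 7) from one leap year to the next four years later (or differs when a century non-leap intervenes).
Leap-day weekdays: 2012:Wed✓ 2016:Mon 2020:Sat 2024:Thu 2028:Tue 2032:Sun 2036:Fri 2040:Wed✓ 2044:Mon 2048:Sat 2052:Thu 2056:Tue 2060:Sun 2064:Fri 2068:Wed✓ 2072:Mon 2076:Sat 2080:Thu 2084:Tue 2088:Sun 2092:Fri 2096:Wed✓ 2104:Fri 2108:Wed✓ 2112:Mon 2116:Sat 2120:Thu
Wednesday: 2012, 2040, 2068, 2096, 2108 → 5.

5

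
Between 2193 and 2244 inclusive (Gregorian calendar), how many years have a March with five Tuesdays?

March has 31 days; it has five Tuesdays when Tuesday falls among the first (month-length − 28) days — i.e. when March 1 is one of Tuesday/Monday/Sunday.
March 1 by year: 2193:Fri 2194:Sat 2195:Sun✓ 2196:Tue✓ 2197:Wed 2198:Thu 2199:Fri 2200:Sat 2201:Sun✓ 2202:Mon✓ 2203:Tue✓ 2204:Thu 2205:Fri 2206:Sat 2207:Sun✓ …(22 more)… 2230:Mon✓ 2231:Tue✓ 2232:Thu 2233:Fri 2234:Sat 2235:Sun✓ 2236:Tue✓ 2237:Wed 2238:Thu 2239:Fri 2240:Sun✓ 2241:Mon✓ 2242:Tue✓ 2243:Wed 2244:Fri
Years with five Tuesdays: 2195, 2196, 2201, 2202, 2203, 2207, 2208, 2212, 2213, 2214, 2218, 2219, 2224, 2225, 2229, 2230, 2231, 2235, 2236, 2240, 2241, 2242 → 22.

22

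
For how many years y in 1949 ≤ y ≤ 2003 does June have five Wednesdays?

15

June has 30 days; it has five Wednesdays when Wednesday falls among the first (month-length − 28) days — i.e. when June 1 is one of Wednesday/Tuesday.
June 1 by year: 1949:Wed✓ 1950:Thu 1951:Fri 1952:Sun 1953:Mon 1954:Tue✓ 1955:Wed✓ 1956:Fri 1957:Sat 1958:Sun 1959:Mon 1960:Wed✓ 1961:Thu 1962:Fri 1963:Sat …(25 more)… 1989:Thu 1990:Fri 1991:Sat 1992:Mon 1993:Tue✓ 1994:Wed✓ 1995:Thu 1996:Sat 1997:Sun 1998:Mon 1999:Tue✓ 2000:Thu 2001:Fri 2002:Sat 2003:Sun
Years with five Wednesdays: 1949, 1954, 1955, 1960, 1965, 1966, 1971, 1976, 1977, 1982, 1983, 1988, 1993, 1994, 1999 → 15.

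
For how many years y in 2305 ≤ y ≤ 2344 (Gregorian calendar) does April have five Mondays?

11

April has 30 days; it has five Mondays when Monday falls among the first (month-length − 28) days — i.e. when April 1 is one of Monday/Sunday.
April 1 by year: 2305:Sat 2306:Sun✓ 2307:Mon✓ 2308:Wed 2309:Thu 2310:Fri 2311:Sat 2312:Mon✓ 2313:Tue 2314:Wed 2315:Thu 2316:Sat 2317:Sun✓ 2318:Mon✓ 2319:Tue …(10 more)… 2330:Tue 2331:Wed 2332:Fri 2333:Sat 2334:Sun✓ 2335:Mon✓ 2336:Wed 2337:Thu 2338:Fri 2339:Sat 2340:Mon✓ 2341:Tue 2342:Wed 2343:Thu 2344:Sat
Years with five Mondays: 2306, 2307, 2312, 2317, 2318, 2323, 2328, 2329, 2334, 2335, 2340 → 11.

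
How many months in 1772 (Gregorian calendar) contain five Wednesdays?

5

A month of length L has five Wednesdays iff its first Wednesday is on day ≤ L−28 (so day 1–3 in a 31-day month, 1–2 in a 30-day month, day 1 in a leap February).
Checking each month of 1772: Jan starts Wed (31d) ✓; Feb starts Sat (29d); Mar starts Sun (31d); Apr starts Wed (30d) ✓; May starts Fri (31d); Jun starts Mon (30d); Jul starts Wed (31d) ✓; Aug starts Sat (31d); Sep starts Tue (30d) ✓; Oct starts Thu (31d); Nov starts Sun (30d); Dec starts Tue (31d) ✓.
Five-Wednesday months: January, April, July, September, December → 5.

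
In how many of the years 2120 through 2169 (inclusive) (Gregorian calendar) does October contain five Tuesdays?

October has 31 days; it has five Tuesdays when Tuesday falls among the first (month-length − 28) days — i.e. when October 1 is one of Tuesday/Monday/Sunday.
October 1 by year: 2120:Tue✓ 2121:Wed 2122:Thu 2123:Fri 2124:Sun✓ 2125:Mon✓ 2126:Tue✓ 2127:Wed 2128:Fri 2129:Sat 2130:Sun✓ 2131:Mon✓ 2132:Wed 2133:Thu 2134:Fri …(20 more)… 2155:Wed 2156:Fri 2157:Sat 2158:Sun✓ 2159:Mon✓ 2160:Wed 2161:Thu 2162:Fri 2163:Sat 2164:Mon✓ 2165:Tue✓ 2166:Wed 2167:Thu 2168:Sat 2169:Sun✓
Years with five Tuesdays: 2120, 2124, 2125, 2126, 2130, 2131, 2136, 2137, 2141, 2142, 2143, 2147, 2148, 2152, 2153, 2154, 2158, 2159, 2164, 2165, 2169 → 21.

21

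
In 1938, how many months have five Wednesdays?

A month of length L has five Wednesdays iff its first Wednesday is on day ≤ L−28 (so day 1–3 in a 31-day month, 1–2 in a 30-day month, day 1 in a leap February).
Checking each month of 1938: Jan starts Sat (31d); Feb starts Tue (28d); Mar starts Tue (31d) ✓; Apr starts Fri (30d); May starts Sun (31d); Jun starts Wed (30d) ✓; Jul starts Fri (31d); Aug starts Mon (31d) ✓; Sep starts Thu (30d); Oct starts Sat (31d); Nov starts Tue (30d) ✓; Dec starts Thu (31d).
Five-Wednesday months: March, June, August, November → 4.

4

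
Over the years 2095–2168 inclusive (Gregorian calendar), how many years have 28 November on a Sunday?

10

Track 28 November's weekday year by year (advancing +1, or +2 across a Feb 29):
  2095: Mon  2096: Wed (+2)  2097: Thu (+1)  2098: Fri (+1)  2099: Sat (+1)
  2100: Sun (+1) ✓  2101: Mon (+1)  2102: Tue (+1)  2103: Wed (+1)  2104: Fri (+2)
  2105: Sat (+1)  2106: Sun (+1) ✓  2107: Mon (+1)  2108: Wed (+2)  … (46 more years) …
  2155: Fri (+1)  2156: Sun (+2) ✓  2157: Mon (+1)  2158: Tue (+1)  2159: Wed (+1)
  2160: Fri (+2)  2161: Sat (+1)  2162: Sun (+1) ✓  2163: Mon (+1)  2164: Wed (+2)
  2165: Thu (+1)  2166: Fri (+1)  2167: Sat (+1)  2168: Mon (+2)
Sunday years: 2100, 2106, 2117, 2123, 2128, 2134, 2145, 2151, 2156, 2162 — 10 in total.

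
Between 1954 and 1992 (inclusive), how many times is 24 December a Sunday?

Track 24 December's weekday year by year (advancing +1, or +2 across a Feb 29):
  1954: Fri  1955: Sat (+1)  1956: Mon (+2)  1957: Tue (+1)  1958: Wed (+1)
  1959: Thu (+1)  1960: Sat (+2)  1961: Sun (+1) ✓  1962: Mon (+1)  1963: Tue (+1)
  1964: Thu (+2)  1965: Fri (+1)  1966: Sat (+1)  1967: Sun (+1) ✓  … (11 more years) …
  1979: Mon (+1)  1980: Wed (+2)  1981: Thu (+1)  1982: Fri (+1)  1983: Sat (+1)
  1984: Mon (+2)  1985: Tue (+1)  1986: Wed (+1)  1987: Thu (+1)  1988: Sat (+2)
  1989: Sun (+1) ✓  1990: Mon (+1)  1991: Tue (+1)  1992: Thu (+2)
Sunday years: 1961, 1967, 1972, 1978, 1989 — 5 in total.

5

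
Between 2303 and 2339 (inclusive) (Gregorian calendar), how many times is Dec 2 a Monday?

Track Dec 2's weekday year by year (advancing +1, or +2 across a Feb 29):
  2303: Wed  2304: Fri (+2)  2305: Sat (+1)  2306: Sun (+1)  2307: Mon (+1) ✓
  2308: Wed (+2)  2309: Thu (+1)  2310: Fri (+1)  2311: Sat (+1)  2312: Mon (+2) ✓
  2313: Tue (+1)  2314: Wed (+1)  2315: Thu (+1)  2316: Sat (+2)  … (9 more years) …
  2326: Thu (+1)  2327: Fri (+1)  2328: Sun (+2)  2329: Mon (+1) ✓  2330: Tue (+1)
  2331: Wed (+1)  2332: Fri (+2)  2333: Sat (+1)  2334: Sun (+1)  2335: Mon (+1) ✓
  2336: Wed (+2)  2337: Thu (+1)  2338: Fri (+1)  2339: Sat (+1)
Monday years: 2307, 2312, 2318, 2329, 2335 — 5 in total.

5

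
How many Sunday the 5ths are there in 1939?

3

Check the 5th of each month of 1939: Jan 5: Thu, Feb 5: Sun, Mar 5: Sun, Apr 5: Wed, May 5: Fri, Jun 5: Mon, Jul 5: Wed, Aug 5: Sat, Sep 5: Tue, Oct 5: Thu, Nov 5: Sun, Dec 5: Tue.
Sunday occurs in February, March, November — 3 months.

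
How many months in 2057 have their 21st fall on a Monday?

1

Check the 21st of each month of 2057: Jan 21: Sun, Feb 21: Wed, Mar 21: Wed, Apr 21: Sat, May 21: Mon, Jun 21: Thu, Jul 21: Sat, Aug 21: Tue, Sep 21: Fri, Oct 21: Sun, Nov 21: Wed, Dec 21: Fri.
Monday occurs in May — 1 month.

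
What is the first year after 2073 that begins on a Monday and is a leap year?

Jan 1 advances by 2 weekdays after a leap year and by 1 after a common year.
2073: Jan 1 is Sunday.
2074: Monday
2075: Tuesday
2076: Wednesday (leap)
2077: Friday
2078: Saturday
2079: Sunday
2080: Monday (leap)
2080 begins on a Monday and is a leap year.

2080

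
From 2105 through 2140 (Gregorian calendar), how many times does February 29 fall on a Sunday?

1

Leap years in 2105–2140: 9 of them.
Feb 29 weekday advances by 5 (mod 7) from one leap year to the next four years later (or differs when a century non-leap intervenes).
Leap-day weekdays: 2108:Wed 2112:Mon 2116:Sat 2120:Thu 2124:Tue 2128:Sun✓ 2132:Fri 2136:Wed 2140:Mon
Sunday: 2128 → 1.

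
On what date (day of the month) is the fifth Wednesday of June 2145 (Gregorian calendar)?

30

June 1, 2145 is a Tuesday, so the first Wednesday is the 2nd.
The fifth Wednesday is 2 + 28 = 30.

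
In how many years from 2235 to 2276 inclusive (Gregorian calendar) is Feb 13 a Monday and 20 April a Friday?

Check each year's weekday for Feb 13 and 20 April:
  2235: Fri/Mon  2236: Sat/Wed  2237: Mon/Thu  2238: Tue/Fri  2239: Wed/Sat  2240: Thu/Mon  2241: Sat/Tue  2242: Sun/Wed  2243: Mon/Thu  2244: Tue/Sat  2245: Thu/Sun  2246: Fri/Mon  2247: Sat/Tue  2248: Sun/Thu  …(14 more)…  2263: Fri/Mon  2264: Sat/Wed  2265: Mon/Thu  2266: Tue/Fri  2267: Wed/Sat  2268: Thu/Mon  2269: Sat/Tue  2270: Sun/Wed  2271: Mon/Thu  2272: Tue/Sat  2273: Thu/Sun  2274: Fri/Mon  2275: Sat/Tue  2276: Sun/Thu
Both conditions hold in: 2260 — 1.

1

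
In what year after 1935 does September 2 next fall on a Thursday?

From one year to the next, a fixed date's weekday advances by 1, or by 2 when a Feb 29 lies between the two dates.
1935: September 2 is Monday.
1936: Wednesday (+2)
1937: Thursday (+1)
September 2 falls on a Thursday in 1937.

1937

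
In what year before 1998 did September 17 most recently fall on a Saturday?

1994

From one year to the next, a fixed date's weekday advances by 1, or by 2 when a Feb 29 lies between the two dates.
1998: September 17 is Thursday.
1997: Wednesday (−1)
1996: Tuesday (−1)
1995: Sunday (−2)
1994: Saturday (−1)
September 17 falls on a Saturday in 1994.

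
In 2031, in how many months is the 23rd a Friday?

1

Check the 23rd of each month of 2031: Jan 23: Thu, Feb 23: Sun, Mar 23: Sun, Apr 23: Wed, May 23: Fri, Jun 23: Mon, Jul 23: Wed, Aug 23: Sat, Sep 23: Tue, Oct 23: Thu, Nov 23: Sun, Dec 23: Tue.
Friday occurs in May — 1 month.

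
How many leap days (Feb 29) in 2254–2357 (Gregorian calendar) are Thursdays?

3

Leap years in 2254–2357: 25 of them.
Feb 29 weekday advances by 5 (mod 7) from one leap year to the next four years later (or differs when a century non-leap intervenes).
Leap-day weekdays: 2256:Fri 2260:Wed 2264:Mon 2268:Sat 2272:Thu✓ 2276:Tue 2280:Sun 2284:Fri 2288:Wed 2292:Mon 2296:Sat 2304:Mon 2308:Sat 2312:Thu✓ 2316:Tue 2320:Sun 2324:Fri 2328:Wed 2332:Mon 2336:Sat 2340:Thu✓ 2344:Tue 2348:Sun 2352:Fri 2356:Wed
Thursday: 2272, 2312, 2340 → 3.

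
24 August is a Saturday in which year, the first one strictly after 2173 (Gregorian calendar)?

2176

From one year to the next, a fixed date's weekday advances by 1, or by 2 when a Feb 29 lies between the two dates.
2173: August 24 is Tuesday.
2174: Wednesday (+1)
2175: Thursday (+1)
2176: Saturday (+2)
24 August falls on a Saturday in 2176.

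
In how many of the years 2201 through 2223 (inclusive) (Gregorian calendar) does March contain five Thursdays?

March has 31 days; it has five Thursdays when Thursday falls among the first (month-length − 28) days — i.e. when March 1 is one of Thursday/Wednesday/Tuesday.
March 1 by year: 2201:Sun 2202:Mon 2203:Tue✓ 2204:Thu✓ 2205:Fri 2206:Sat 2207:Sun 2208:Tue✓ 2209:Wed✓ 2210:Thu✓ 2211:Fri 2212:Sun 2213:Mon 2214:Tue✓ 2215:Wed✓ 2216:Fri 2217:Sat 2218:Sun 2219:Mon 2220:Wed✓ 2221:Thu✓ 2222:Fri 2223:Sat
Years with five Thursdays: 2203, 2204, 2208, 2209, 2210, 2214, 2215, 2220, 2221 → 9.

9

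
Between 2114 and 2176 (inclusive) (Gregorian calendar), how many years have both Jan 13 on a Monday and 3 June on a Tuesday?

6

Check each year's weekday for Jan 13 and 3 June:
  2114: Sat/Sun  2115: Sun/Mon  2116: Mon/Wed  2117: Wed/Thu  2118: Thu/Fri  2119: Fri/Sat  2120: Sat/Mon  2121: Mon/Tue ✓  2122: Tue/Wed  2123: Wed/Thu  2124: Thu/Sat  2125: Sat/Sun  2126: Sun/Mon  2127: Mon/Tue ✓  …(35 more)…  2163: Thu/Fri  2164: Fri/Sun  2165: Sun/Mon  2166: Mon/Tue ✓  2167: Tue/Wed  2168: Wed/Fri  2169: Fri/Sat  2170: Sat/Sun  2171: Sun/Mon  2172: Mon/Wed  2173: Wed/Thu  2174: Thu/Fri  2175: Fri/Sat  2176: Sat/Mon
Both conditions hold in: 2121, 2127, 2138, 2149, 2155, 2166 — 6.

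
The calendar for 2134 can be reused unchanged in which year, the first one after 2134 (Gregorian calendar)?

Two years share a calendar iff Jan 1 falls on the same weekday and both are leap or both are common. 2134: Jan 1 is Friday, common year.
2135: Jan 1 Saturday, common
2136: Jan 1 Sunday, leap
2137: Jan 1 Tuesday, common
2138: Jan 1 Wednesday, common
2139: Jan 1 Thursday, common
2140: Jan 1 Friday, leap
2141: Jan 1 Sunday, common
2142: Jan 1 Monday, common
2143: Jan 1 Tuesday, common
2144: Jan 1 Wednesday, leap
2145: Jan 1 Friday, common
2145 matches on both conditions.

2145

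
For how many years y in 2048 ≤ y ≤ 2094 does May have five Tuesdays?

19

May has 31 days; it has five Tuesdays when Tuesday falls among the first (month-length − 28) days — i.e. when May 1 is one of Tuesday/Monday/Sunday.
May 1 by year: 2048:Fri 2049:Sat 2050:Sun✓ 2051:Mon✓ 2052:Wed 2053:Thu 2054:Fri 2055:Sat 2056:Mon✓ 2057:Tue✓ 2058:Wed 2059:Thu 2060:Sat 2061:Sun✓ 2062:Mon✓ …(17 more)… 2080:Wed 2081:Thu 2082:Fri 2083:Sat 2084:Mon✓ 2085:Tue✓ 2086:Wed 2087:Thu 2088:Sat 2089:Sun✓ 2090:Mon✓ 2091:Tue✓ 2092:Thu 2093:Fri 2094:Sat
Years with five Tuesdays: 2050, 2051, 2056, 2057, 2061, 2062, 2063, 2067, 2068, 2072, 2073, 2074, 2078, 2079, 2084, 2085, 2089, 2090, 2091 → 19.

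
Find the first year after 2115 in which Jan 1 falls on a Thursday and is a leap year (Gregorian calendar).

Jan 1 advances by 2 weekdays after a leap year and by 1 after a common year.
2115: Jan 1 is Tuesday.
2116: Wednesday (leap)
2117: Friday
2118: Saturday
2119: Sunday
2120: Monday (leap)
2121: Wednesday
2122: Thursday
2123: Friday
2124: Saturday (leap)
2125: Monday
2126: Tuesday
2127: Wednesday
2128: Thursday (leap)
2128 begins on a Thursday and is a leap year.

2128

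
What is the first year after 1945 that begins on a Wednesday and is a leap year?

1964

Jan 1 advances by 2 weekdays after a leap year and by 1 after a common year.
1945: Jan 1 is Monday.
1946: Tuesday
1947: Wednesday
1948: Thursday (leap)
1949: Saturday
1950: Sunday
1951: Monday
1952: Tuesday (leap)
1953: Thursday
1954: Friday
1955: Saturday
1956: Sunday (leap)
1957: Tuesday
1958: Wednesday
1959: Thursday
1960: Friday (leap)
1961: Sunday
1962: Monday
1963: Tuesday
1964: Wednesday (leap)
1964 begins on a Wednesday and is a leap year.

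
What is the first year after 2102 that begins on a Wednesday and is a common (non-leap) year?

Jan 1 advances by 2 weekdays after a leap year and by 1 after a common year.
2102: Jan 1 is Sunday.
2103: Monday
2104: Tuesday (leap)
2105: Thursday
2106: Friday
2107: Saturday
2108: Sunday (leap)
2109: Tuesday
2110: Wednesday
2110 begins on a Wednesday and is a common year.

2110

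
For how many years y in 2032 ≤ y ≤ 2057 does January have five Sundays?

January has 31 days; it has five Sundays when Sunday falls among the first (month-length − 28) days — i.e. when January 1 is one of Sunday/Saturday/Friday.
January 1 by year: 2032:Thu 2033:Sat✓ 2034:Sun✓ 2035:Mon 2036:Tue 2037:Thu 2038:Fri✓ 2039:Sat✓ 2040:Sun✓ 2041:Tue 2042:Wed 2043:Thu 2044:Fri✓ 2045:Sun✓ 2046:Mon 2047:Tue 2048:Wed 2049:Fri✓ 2050:Sat✓ 2051:Sun✓ 2052:Mon 2053:Wed 2054:Thu 2055:Fri✓ 2056:Sat✓ 2057:Mon
Years with five Sundays: 2033, 2034, 2038, 2039, 2040, 2044, 2045, 2049, 2050, 2051, 2055, 2056 → 12.

12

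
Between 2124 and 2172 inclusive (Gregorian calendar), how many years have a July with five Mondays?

22

July has 31 days; it has five Mondays when Monday falls among the first (month-length − 28) days — i.e. when July 1 is one of Monday/Sunday/Saturday.
July 1 by year: 2124:Sat✓ 2125:Sun✓ 2126:Mon✓ 2127:Tue 2128:Thu 2129:Fri 2130:Sat✓ 2131:Sun✓ 2132:Tue 2133:Wed 2134:Thu 2135:Fri 2136:Sun✓ 2137:Mon✓ 2138:Tue …(19 more)… 2158:Sat✓ 2159:Sun✓ 2160:Tue 2161:Wed 2162:Thu 2163:Fri 2164:Sun✓ 2165:Mon✓ 2166:Tue 2167:Wed 2168:Fri 2169:Sat✓ 2170:Sun✓ 2171:Mon✓ 2172:Wed
Years with five Mondays: 2124, 2125, 2126, 2130, 2131, 2136, 2137, 2141, 2142, 2143, 2147, 2148, 2152, 2153, 2154, 2158, 2159, 2164, 2165, 2169, 2170, 2171 → 22.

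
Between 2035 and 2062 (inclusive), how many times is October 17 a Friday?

4

Track October 17's weekday year by year (advancing +1, or +2 across a Feb 29):
  2035: Wed  2036: Fri (+2) ✓  2037: Sat (+1)  2038: Sun (+1)  2039: Mon (+1)
  2040: Wed (+2)  2041: Thu (+1)  2042: Fri (+1) ✓  2043: Sat (+1)  2044: Mon (+2)
  2045: Tue (+1)  2046: Wed (+1)  2047: Thu (+1)  2048: Sat (+2)  2049: Sun (+1)
  2050: Mon (+1)  2051: Tue (+1)  2052: Thu (+2)  2053: Fri (+1) ✓  2054: Sat (+1)
  2055: Sun (+1)  2056: Tue (+2)  2057: Wed (+1)  2058: Thu (+1)  2059: Fri (+1) ✓
  2060: Sun (+2)  2061: Mon (+1)  2062: Tue (+1)
Friday years: 2036, 2042, 2053, 2059 — 4 in total.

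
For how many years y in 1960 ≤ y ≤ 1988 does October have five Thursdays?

12

October has 31 days; it has five Thursdays when Thursday falls among the first (month-length − 28) days — i.e. when October 1 is one of Thursday/Wednesday/Tuesday.
October 1 by year: 1960:Sat 1961:Sun 1962:Mon 1963:Tue✓ 1964:Thu✓ 1965:Fri 1966:Sat 1967:Sun 1968:Tue✓ 1969:Wed✓ 1970:Thu✓ 1971:Fri 1972:Sun 1973:Mon 1974:Tue✓ 1975:Wed✓ 1976:Fri 1977:Sat 1978:Sun 1979:Mon 1980:Wed✓ 1981:Thu✓ 1982:Fri 1983:Sat 1984:Mon 1985:Tue✓ 1986:Wed✓ 1987:Thu✓ 1988:Sat
Years with five Thursdays: 1963, 1964, 1968, 1969, 1970, 1974, 1975, 1980, 1981, 1985, 1986, 1987 → 12.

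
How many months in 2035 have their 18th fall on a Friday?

Check the 18th of each month of 2035: Jan 18: Thu, Feb 18: Sun, Mar 18: Sun, Apr 18: Wed, May 18: Fri, Jun 18: Mon, Jul 18: Wed, Aug 18: Sat, Sep 18: Tue, Oct 18: Thu, Nov 18: Sun, Dec 18: Tue.
Friday occurs in May — 1 month.

1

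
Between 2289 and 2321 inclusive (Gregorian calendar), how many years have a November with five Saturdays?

10

November has 30 days; it has five Saturdays when Saturday falls among the first (month-length − 28) days — i.e. when November 1 is one of Saturday/Friday.
November 1 by year: 2289:Fri✓ 2290:Sat✓ 2291:Sun 2292:Tue 2293:Wed 2294:Thu 2295:Fri✓ 2296:Sun 2297:Mon 2298:Tue 2299:Wed 2300:Thu 2301:Fri✓ 2302:Sat✓ 2303:Sun …(3 more)… 2307:Fri✓ 2308:Sun 2309:Mon 2310:Tue 2311:Wed 2312:Fri✓ 2313:Sat✓ 2314:Sun 2315:Mon 2316:Wed 2317:Thu 2318:Fri✓ 2319:Sat✓ 2320:Mon 2321:Tue
Years with five Saturdays: 2289, 2290, 2295, 2301, 2302, 2307, 2312, 2313, 2318, 2319 → 10.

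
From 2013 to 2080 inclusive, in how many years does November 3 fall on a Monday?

Track November 3's weekday year by year (advancing +1, or +2 across a Feb 29):
  2013: Sun  2014: Mon (+1) ✓  2015: Tue (+1)  2016: Thu (+2)  2017: Fri (+1)
  2018: Sat (+1)  2019: Sun (+1)  2020: Tue (+2)  2021: Wed (+1)  2022: Thu (+1)
  2023: Fri (+1)  2024: Sun (+2)  2025: Mon (+1) ✓  2026: Tue (+1)  … (40 more years) …
  2067: Thu (+1)  2068: Sat (+2)  2069: Sun (+1)  2070: Mon (+1) ✓  2071: Tue (+1)
  2072: Thu (+2)  2073: Fri (+1)  2074: Sat (+1)  2075: Sun (+1)  2076: Tue (+2)
  2077: Wed (+1)  2078: Thu (+1)  2079: Fri (+1)  2080: Sun (+2)
Monday years: 2014, 2025, 2031, 2036, 2042, 2053, 2059, 2064, 2070 — 9 in total.

9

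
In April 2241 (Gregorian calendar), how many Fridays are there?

5

April 2241 has 30 days and begins on Thursday.
The first Friday is April 2.
Fridays fall on 2, 9, 16, 23, 30 — that's 5.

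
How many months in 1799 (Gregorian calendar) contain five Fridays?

4

A month of length L has five Fridays iff its first Friday is on day ≤ L−28 (so day 1–3 in a 31-day month, 1–2 in a 30-day month, day 1 in a leap February).
Checking each month of 1799: Jan starts Tue (31d); Feb starts Fri (28d); Mar starts Fri (31d) ✓; Apr starts Mon (30d); May starts Wed (31d) ✓; Jun starts Sat (30d); Jul starts Mon (31d); Aug starts Thu (31d) ✓; Sep starts Sun (30d); Oct starts Tue (31d); Nov starts Fri (30d) ✓; Dec starts Sun (31d).
Five-Friday months: March, May, August, November → 4.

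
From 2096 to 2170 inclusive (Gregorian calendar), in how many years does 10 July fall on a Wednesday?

10

Track 10 July's weekday year by year (advancing +1, or +2 across a Feb 29):
  2096: Tue  2097: Wed (+1) ✓  2098: Thu (+1)  2099: Fri (+1)  2100: Sat (+1)
  2101: Sun (+1)  2102: Mon (+1)  2103: Tue (+1)  2104: Thu (+2)  2105: Fri (+1)
  2106: Sat (+1)  2107: Sun (+1)  2108: Tue (+2)  2109: Wed (+1) ✓  … (47 more years) …
  2157: Sun (+1)  2158: Mon (+1)  2159: Tue (+1)  2160: Thu (+2)  2161: Fri (+1)
  2162: Sat (+1)  2163: Sun (+1)  2164: Tue (+2)  2165: Wed (+1) ✓  2166: Thu (+1)
  2167: Fri (+1)  2168: Sun (+2)  2169: Mon (+1)  2170: Tue (+1)
Wednesday years: 2097, 2109, 2115, 2120, 2126, 2137, 2143, 2148, 2154, 2165 — 10 in total.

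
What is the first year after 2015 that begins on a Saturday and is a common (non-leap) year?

Jan 1 advances by 2 weekdays after a leap year and by 1 after a common year.
2015: Jan 1 is Thursday.
2016: Friday (leap)
2017: Sunday
2018: Monday
2019: Tuesday
2020: Wednesday (leap)
2021: Friday
2022: Saturday
2022 begins on a Saturday and is a common year.

2022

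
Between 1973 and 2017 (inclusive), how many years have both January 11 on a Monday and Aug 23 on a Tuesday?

Check each year's weekday for January 11 and Aug 23:
  1973: Thu/Thu  1974: Fri/Fri  1975: Sat/Sat  1976: Sun/Mon  1977: Tue/Tue  1978: Wed/Wed  1979: Thu/Thu  1980: Fri/Sat  1981: Sun/Sun  1982: Mon/Mon  1983: Tue/Tue  1984: Wed/Thu  1985: Fri/Fri  1986: Sat/Sat  …(17 more)…  2004: Sun/Mon  2005: Tue/Tue  2006: Wed/Wed  2007: Thu/Thu  2008: Fri/Sat  2009: Sun/Sun  2010: Mon/Mon  2011: Tue/Tue  2012: Wed/Thu  2013: Fri/Fri  2014: Sat/Sat  2015: Sun/Sun  2016: Mon/Tue ✓  2017: Wed/Wed
Both conditions hold in: 1988, 2016 — 2.

2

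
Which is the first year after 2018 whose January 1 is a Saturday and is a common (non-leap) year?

Jan 1 advances by 2 weekdays after a leap year and by 1 after a common year.
2018: Jan 1 is Monday.
2019: Tuesday
2020: Wednesday (leap)
2021: Friday
2022: Saturday
2022 begins on a Saturday and is a common year.

2022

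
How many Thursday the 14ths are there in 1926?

2

Check the 14th of each month of 1926: Jan 14: Thu, Feb 14: Sun, Mar 14: Sun, Apr 14: Wed, May 14: Fri, Jun 14: Mon, Jul 14: Wed, Aug 14: Sat, Sep 14: Tue, Oct 14: Thu, Nov 14: Sun, Dec 14: Tue.
Thursday occurs in January, October — 2 months.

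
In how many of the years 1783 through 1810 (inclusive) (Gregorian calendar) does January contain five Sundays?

12

January has 31 days; it has five Sundays when Sunday falls among the first (month-length − 28) days — i.e. when January 1 is one of Sunday/Saturday/Friday.
January 1 by year: 1783:Wed 1784:Thu 1785:Sat✓ 1786:Sun✓ 1787:Mon 1788:Tue 1789:Thu 1790:Fri✓ 1791:Sat✓ 1792:Sun✓ 1793:Tue 1794:Wed 1795:Thu 1796:Fri✓ 1797:Sun✓ 1798:Mon 1799:Tue 1800:Wed 1801:Thu 1802:Fri✓ 1803:Sat✓ 1804:Sun✓ 1805:Tue 1806:Wed 1807:Thu 1808:Fri✓ 1809:Sun✓ 1810:Mon
Years with five Sundays: 1785, 1786, 1790, 1791, 1792, 1796, 1797, 1802, 1803, 1804, 1808, 1809 → 12.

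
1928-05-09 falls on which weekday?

Wednesday

January 1, 1928 is a Sunday.
May 9 is day 130 of the year, i.e. 129 days after Jan 1.
129 mod 7 = 3, so advance 3 weekdays from Sunday: Wednesday.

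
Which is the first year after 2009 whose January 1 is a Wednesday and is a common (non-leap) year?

Jan 1 advances by 2 weekdays after a leap year and by 1 after a common year.
2009: Jan 1 is Thursday.
2010: Friday
2011: Saturday
2012: Sunday (leap)
2013: Tuesday
2014: Wednesday
2014 begins on a Wednesday and is a common year.

2014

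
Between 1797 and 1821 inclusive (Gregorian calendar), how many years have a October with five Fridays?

October has 31 days; it has five Fridays when Friday falls among the first (month-length − 28) days — i.e. when October 1 is one of Friday/Thursday/Wednesday.
October 1 by year: 1797:Sun 1798:Mon 1799:Tue 1800:Wed✓ 1801:Thu✓ 1802:Fri✓ 1803:Sat 1804:Mon 1805:Tue 1806:Wed✓ 1807:Thu✓ 1808:Sat 1809:Sun 1810:Mon 1811:Tue 1812:Thu✓ 1813:Fri✓ 1814:Sat 1815:Sun 1816:Tue 1817:Wed✓ 1818:Thu✓ 1819:Fri✓ 1820:Sun 1821:Mon
Years with five Fridays: 1800, 1801, 1802, 1806, 1807, 1812, 1813, 1817, 1818, 1819 → 10.

10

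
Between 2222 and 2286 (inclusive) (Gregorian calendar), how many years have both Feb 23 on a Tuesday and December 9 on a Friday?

Check each year's weekday for Feb 23 and December 9:
  2222: Sat/Mon  2223: Sun/Tue  2224: Mon/Thu  2225: Wed/Fri  2226: Thu/Sat  2227: Fri/Sun  2228: Sat/Tue  2229: Mon/Wed  2230: Tue/Thu  2231: Wed/Fri  2232: Thu/Sun  2233: Sat/Mon  2234: Sun/Tue  2235: Mon/Wed  …(37 more)…  2273: Sun/Tue  2274: Mon/Wed  2275: Tue/Thu  2276: Wed/Sat  2277: Fri/Sun  2278: Sat/Mon  2279: Sun/Tue  2280: Mon/Thu  2281: Wed/Fri  2282: Thu/Sat  2283: Fri/Sun  2284: Sat/Tue  2285: Mon/Wed  2286: Tue/Thu
Both conditions hold in: 2236, 2264 — 2.

2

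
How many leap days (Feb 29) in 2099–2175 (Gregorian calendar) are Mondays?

3

Leap years in 2099–2175: 18 of them.
Feb 29 weekday advances by 5 (mod 7) from one leap year to the next four years later (or differs when a century non-leap intervenes).
Leap-day weekdays: 2104:Fri 2108:Wed 2112:Mon✓ 2116:Sat 2120:Thu 2124:Tue 2128:Sun 2132:Fri 2136:Wed 2140:Mon✓ 2144:Sat 2148:Thu 2152:Tue 2156:Sun 2160:Fri 2164:Wed 2168:Mon✓ 2172:Sat
Monday: 2112, 2140, 2168 → 3.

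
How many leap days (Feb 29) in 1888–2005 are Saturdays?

Leap years in 1888–2005: 29 of them.
Feb 29 weekday advances by 5 (mod 7) from one leap year to the next four years later (or differs when a century non-leap intervenes).
Leap-day weekdays: 1888:Wed 1892:Mon 1896:Sat✓ 1904:Mon 1908:Sat✓ 1912:Thu 1916:Tue 1920:Sun 1924:Fri 1928:Wed 1932:Mon 1936:Sat✓ 1940:Thu …(3 more)… 1956:Wed 1960:Mon 1964:Sat✓ 1968:Thu 1972:Tue 1976:Sun 1980:Fri 1984:Wed 1988:Mon 1992:Sat✓ 1996:Thu 2000:Tue 2004:Sun
Saturday: 1896, 1908, 1936, 1964, 1992 → 5.

5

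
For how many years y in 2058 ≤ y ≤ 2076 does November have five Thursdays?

November has 30 days; it has five Thursdays when Thursday falls among the first (month-length − 28) days — i.e. when November 1 is one of Thursday/Wednesday.
November 1 by year: 2058:Fri 2059:Sat 2060:Mon 2061:Tue 2062:Wed✓ 2063:Thu✓ 2064:Sat 2065:Sun 2066:Mon 2067:Tue 2068:Thu✓ 2069:Fri 2070:Sat 2071:Sun 2072:Tue 2073:Wed✓ 2074:Thu✓ 2075:Fri 2076:Sun
Years with five Thursdays: 2062, 2063, 2068, 2073, 2074 → 5.

5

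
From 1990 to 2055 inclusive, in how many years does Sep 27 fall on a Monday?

Track Sep 27's weekday year by year (advancing +1, or +2 across a Feb 29):
  1990: Thu  1991: Fri (+1)  1992: Sun (+2)  1993: Mon (+1) ✓  1994: Tue (+1)
  1995: Wed (+1)  1996: Fri (+2)  1997: Sat (+1)  1998: Sun (+1)  1999: Mon (+1) ✓
  2000: Wed (+2)  2001: Thu (+1)  2002: Fri (+1)  2003: Sat (+1)  … (38 more years) …
  2042: Sat (+1)  2043: Sun (+1)  2044: Tue (+2)  2045: Wed (+1)  2046: Thu (+1)
  2047: Fri (+1)  2048: Sun (+2)  2049: Mon (+1) ✓  2050: Tue (+1)  2051: Wed (+1)
  2052: Fri (+2)  2053: Sat (+1)  2054: Sun (+1)  2055: Mon (+1) ✓
Monday years: 1993, 1999, 2004, 2010, 2021, 2027, 2032, 2038, 2049, 2055 — 10 in total.

10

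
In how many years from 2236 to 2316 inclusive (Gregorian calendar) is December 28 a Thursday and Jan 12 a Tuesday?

Check each year's weekday for December 28 and Jan 12:
  2236: Wed/Tue  2237: Thu/Thu  2238: Fri/Fri  2239: Sat/Sat  2240: Mon/Sun  2241: Tue/Tue  2242: Wed/Wed  2243: Thu/Thu  2244: Sat/Fri  2245: Sun/Sun  2246: Mon/Mon  2247: Tue/Tue  2248: Thu/Wed  2249: Fri/Fri  …(53 more)…  2303: Mon/Mon  2304: Wed/Tue  2305: Thu/Thu  2306: Fri/Fri  2307: Sat/Sat  2308: Mon/Sun  2309: Tue/Tue  2310: Wed/Wed  2311: Thu/Thu  2312: Sat/Fri  2313: Sun/Sun  2314: Mon/Mon  2315: Tue/Tue  2316: Thu/Wed
Both conditions hold in: no year — 0.

0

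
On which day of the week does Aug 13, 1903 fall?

January 1, 1903 is a Thursday.
August 13 is day 225 of the year, i.e. 224 days after Jan 1.
224 mod 7 = 0, so advance 0 weekdays from Thursday: Thursday.

Thursday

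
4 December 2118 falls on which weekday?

Sunday

January 1, 2118 is a Saturday.
December 4 is day 338 of the year, i.e. 337 days after Jan 1.
337 mod 7 = 1, so advance 1 weekday from Saturday: Sunday.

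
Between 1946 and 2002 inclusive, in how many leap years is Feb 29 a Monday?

2

Leap years in 1946–2002: 14 of them.
Feb 29 weekday advances by 5 (mod 7) from one leap year to the next four years later (or differs when a century non-leap intervenes).
Leap-day weekdays: 1948:Sun 1952:Fri 1956:Wed 1960:Mon✓ 1964:Sat 1968:Thu 1972:Tue 1976:Sun 1980:Fri 1984:Wed 1988:Mon✓ 1992:Sat 1996:Thu 2000:Tue
Monday: 1960, 1988 → 2.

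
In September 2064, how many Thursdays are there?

September 2064 has 30 days and begins on Monday.
The first Thursday is September 4.
Thursdays fall on 4, 11, 18, 25 — that's 4.

4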